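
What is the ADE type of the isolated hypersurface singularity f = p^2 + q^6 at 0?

A5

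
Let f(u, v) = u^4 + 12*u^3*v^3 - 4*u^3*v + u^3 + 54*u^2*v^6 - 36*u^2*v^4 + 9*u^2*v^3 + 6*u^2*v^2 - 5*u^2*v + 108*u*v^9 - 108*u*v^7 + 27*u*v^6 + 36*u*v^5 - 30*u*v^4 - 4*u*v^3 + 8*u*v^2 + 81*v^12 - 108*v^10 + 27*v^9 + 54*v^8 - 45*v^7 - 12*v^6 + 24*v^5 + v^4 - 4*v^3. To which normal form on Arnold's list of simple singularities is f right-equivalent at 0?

D_5

The Hessian of f at 0 has rank 0. Corank 2; j^3 = (u - 2*v)^2*(u - v) has shape L^2 M (L != M), so D-series; mu = 5 gives D_5.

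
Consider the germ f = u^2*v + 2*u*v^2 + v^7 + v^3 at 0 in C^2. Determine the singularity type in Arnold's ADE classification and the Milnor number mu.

Type D_{8}, Milnor number mu = 8.

The Hessian of f at 0 is [[0, 0], [0, 0]] with rank 0, so corank 2. A Groebner basis of the Jacobian ideal J(f) in C{u,v} is {u^2/7 + v^6 - v^2/7, u^3 + v^3, u*v + v^2}; counting standard monomials gives mu = 8. Corank 2; j^3 = v*(u + v)^2 has shape L^2 M (L != M), so D-series; mu = 8 gives D_8.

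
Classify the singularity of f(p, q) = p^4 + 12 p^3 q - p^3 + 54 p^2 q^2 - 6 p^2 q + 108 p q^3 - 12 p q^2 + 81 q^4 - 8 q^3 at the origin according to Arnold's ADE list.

The Hessian of f at 0 has rank 0. Corank 2; j^3 = -(p + 2*q)^3 is a perfect cube, so E-series; the 4-jet and mu = 6 give E_6.

E_6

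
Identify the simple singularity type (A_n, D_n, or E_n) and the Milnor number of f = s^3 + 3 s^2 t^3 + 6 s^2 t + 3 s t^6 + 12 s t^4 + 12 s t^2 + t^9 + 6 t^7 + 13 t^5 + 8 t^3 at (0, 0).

The Hessian of f at 0 has rank 0. Corank 2; j^3 = (s + 2*t)^3 is a perfect cube, so E-series; the 5-jet and mu = 8 give E_8.

Type E_8, Milnor number mu = 8.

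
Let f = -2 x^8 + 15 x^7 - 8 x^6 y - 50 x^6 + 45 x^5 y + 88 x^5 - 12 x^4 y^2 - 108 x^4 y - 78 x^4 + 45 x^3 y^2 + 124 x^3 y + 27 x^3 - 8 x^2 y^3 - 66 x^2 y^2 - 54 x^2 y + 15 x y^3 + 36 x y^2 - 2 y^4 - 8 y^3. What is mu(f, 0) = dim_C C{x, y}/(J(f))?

7

The Hessian of f at 0 has rank 0. Corank 2; j^3 = (3*x - 2*y)^3 is a perfect cube, so E-series; the 4-jet and mu = 7 give E_7.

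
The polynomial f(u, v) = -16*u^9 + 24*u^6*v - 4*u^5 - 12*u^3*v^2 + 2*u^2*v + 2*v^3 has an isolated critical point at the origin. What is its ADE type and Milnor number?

Type D_{4}, Milnor number mu = 4.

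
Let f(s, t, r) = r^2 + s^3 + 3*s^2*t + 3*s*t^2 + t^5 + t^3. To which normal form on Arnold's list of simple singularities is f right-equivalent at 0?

E_8

The Hessian of f at 0 has rank 1. Corank 2; j^3 = (s + t)^3 is a perfect cube, so E-series; the 5-jet and mu = 8 give E_8.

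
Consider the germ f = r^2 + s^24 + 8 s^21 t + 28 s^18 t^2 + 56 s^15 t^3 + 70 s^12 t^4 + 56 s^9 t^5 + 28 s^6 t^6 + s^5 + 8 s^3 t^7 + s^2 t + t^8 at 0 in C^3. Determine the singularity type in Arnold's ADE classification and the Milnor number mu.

Type D9, Milnor number mu = 9.

The Hessian of f at 0 has rank 1. Corank 2; j^3 = s^2*t has shape L^2 M (L != M), so D-series; mu = 9 gives D_9.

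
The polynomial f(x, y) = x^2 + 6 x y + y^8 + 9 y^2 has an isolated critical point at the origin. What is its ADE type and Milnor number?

The Hessian of f at 0 is [[2, 6], [6, 18]] with rank 1, so corank 1. A Groebner basis of the Jacobian ideal J(f) in C{x,y} is {y^7, x + 3*y}; counting standard monomials gives mu = 7. Corank 1: A-series; mu = 7 gives A_7.

Type A_7, Milnor number mu = 7.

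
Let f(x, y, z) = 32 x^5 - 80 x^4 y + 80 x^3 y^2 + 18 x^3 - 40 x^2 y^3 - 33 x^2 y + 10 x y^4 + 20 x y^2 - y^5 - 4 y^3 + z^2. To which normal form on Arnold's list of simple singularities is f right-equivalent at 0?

D6

The Hessian of f at 0 has rank 1. Corank 2; j^3 = (2*x - y)*(3*x - 2*y)^2 has shape L^2 M (L != M), so D-series; mu = 6 gives D_6.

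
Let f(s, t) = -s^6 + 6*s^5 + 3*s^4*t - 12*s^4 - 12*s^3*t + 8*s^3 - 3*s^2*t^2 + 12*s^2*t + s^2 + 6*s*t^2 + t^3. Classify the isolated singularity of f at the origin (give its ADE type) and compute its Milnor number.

Type A_2, Milnor number mu = 2.

The Hessian of f at 0 has rank 1. Corank 1: A-series; mu = 2 gives A_2.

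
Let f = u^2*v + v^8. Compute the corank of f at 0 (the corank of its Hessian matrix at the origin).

2

The Hessian at 0 is [[0, 0], [0, 0]] of rank 0; hence corank 2.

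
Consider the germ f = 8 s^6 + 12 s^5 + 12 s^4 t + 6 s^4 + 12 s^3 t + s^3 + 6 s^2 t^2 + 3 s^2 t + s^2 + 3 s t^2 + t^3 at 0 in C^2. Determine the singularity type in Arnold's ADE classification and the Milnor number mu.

Type A2, Milnor number mu = 2.

The Hessian of f at 0 has rank 1. Corank 1: A-series; mu = 2 gives A_2.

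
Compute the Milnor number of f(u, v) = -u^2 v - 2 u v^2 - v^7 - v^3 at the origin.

The Hessian of f at 0 is [[0, 0], [0, 0]] with rank 0, so corank 2. A Groebner basis of the Jacobian ideal J(f) in C{u,v} is {u^2/7 + v^6 - v^2/7, u^3 + v^3, u*v + v^2}; counting standard monomials gives mu = 8. Corank 2; j^3 = -v*(u + v)^2 has shape L^2 M (L != M), so D-series; mu = 8 gives D_8.

8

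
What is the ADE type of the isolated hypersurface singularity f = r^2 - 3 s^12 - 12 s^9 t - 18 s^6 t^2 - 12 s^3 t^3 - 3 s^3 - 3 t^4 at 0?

E_{6}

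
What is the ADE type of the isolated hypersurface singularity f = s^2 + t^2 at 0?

A_1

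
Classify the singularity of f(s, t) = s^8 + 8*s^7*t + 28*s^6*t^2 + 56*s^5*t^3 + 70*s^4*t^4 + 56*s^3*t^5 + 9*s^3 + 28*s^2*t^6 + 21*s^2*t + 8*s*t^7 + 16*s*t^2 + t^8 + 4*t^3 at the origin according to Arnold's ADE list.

The Hessian of f at 0 has rank 0. Corank 2; j^3 = (s + t)*(3*s + 2*t)^2 has shape L^2 M (L != M), so D-series; mu = 9 gives D_9.

D9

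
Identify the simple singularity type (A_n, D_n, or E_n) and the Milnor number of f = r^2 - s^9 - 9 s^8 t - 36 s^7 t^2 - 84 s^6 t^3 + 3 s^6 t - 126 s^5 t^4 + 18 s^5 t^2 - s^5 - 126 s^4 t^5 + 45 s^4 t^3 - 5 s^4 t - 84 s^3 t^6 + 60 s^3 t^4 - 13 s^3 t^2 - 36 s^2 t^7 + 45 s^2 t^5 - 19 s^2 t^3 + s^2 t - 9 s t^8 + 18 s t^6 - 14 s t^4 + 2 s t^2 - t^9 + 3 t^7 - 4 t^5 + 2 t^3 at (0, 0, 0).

The Hessian of f at 0 is [[0, 0, 0], [0, 0, 0], [0, 0, 2]] with rank 1, so corank 2. A Groebner basis of the Jacobian ideal J(f) in C{s,t,r} is {t^3, s^2 + 2*t^2, s*t + t^2, r}; counting standard monomials gives mu = 4. Corank 2; j^3 = t*(s^2 + 2*s*t + 2*t^2) splits into three distinct lines over C (the quadratic factor has nonzero discriminant), so D_4.

Type D4, Milnor number mu = 4.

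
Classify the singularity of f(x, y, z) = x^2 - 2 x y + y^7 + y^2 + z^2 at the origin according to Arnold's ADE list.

A6

The Hessian of f at 0 has rank 2. Corank 1: A-series; mu = 6 gives A_6.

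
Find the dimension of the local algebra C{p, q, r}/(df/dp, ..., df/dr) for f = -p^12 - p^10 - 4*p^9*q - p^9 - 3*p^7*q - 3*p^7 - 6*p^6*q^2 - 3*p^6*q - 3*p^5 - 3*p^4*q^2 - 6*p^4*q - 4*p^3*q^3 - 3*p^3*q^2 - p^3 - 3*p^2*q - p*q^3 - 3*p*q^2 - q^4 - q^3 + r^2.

7

The Hessian of f at 0 is [[0, 0, 0], [0, 0, 0], [0, 0, 2]] with rank 1, so corank 2. A Groebner basis of the Jacobian ideal J(f) in C{p,q,r} is {p^3 + 3*p^2*q + 6*p^2 + 12*p*q + 6*q^2, -3*p^2 + p*q^2 - 6*p*q - 3*q^2, 3*p^2 + 6*p*q + q^3 + 3*q^2, r}; counting standard monomials gives mu = 7. Corank 2; j^3 = -(p + q)^3 is a perfect cube, so E-series; the 4-jet and mu = 7 give E_7.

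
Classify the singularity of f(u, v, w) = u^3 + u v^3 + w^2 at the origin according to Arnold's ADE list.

The Hessian of f at 0 has rank 1. Corank 2; j^3 = u^3 is a perfect cube, so E-series; the 4-jet and mu = 7 give E_7.

E_{7}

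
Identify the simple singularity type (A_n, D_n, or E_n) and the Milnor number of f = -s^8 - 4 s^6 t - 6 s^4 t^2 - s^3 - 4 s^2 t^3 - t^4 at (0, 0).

Type E6, Milnor number mu = 6.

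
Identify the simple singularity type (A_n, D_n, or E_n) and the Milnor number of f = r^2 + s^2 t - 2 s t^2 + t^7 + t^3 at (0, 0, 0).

Type D_{8}, Milnor number mu = 8.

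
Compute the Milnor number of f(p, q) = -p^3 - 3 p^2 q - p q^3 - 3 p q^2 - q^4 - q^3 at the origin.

The Hessian of f at 0 is [[0, 0], [0, 0]] with rank 0, so corank 2. A Groebner basis of the Jacobian ideal J(f) in C{p,q} is {p^3 + 3*p^2*q + 6*p^2 + 12*p*q + 6*q^2, -3*p^2 + p*q^2 - 6*p*q - 3*q^2, 3*p^2 + 6*p*q + q^3 + 3*q^2}; counting standard monomials gives mu = 7. Corank 2; j^3 = -(p + q)^3 is a perfect cube, so E-series; the 4-jet and mu = 7 give E_7.

7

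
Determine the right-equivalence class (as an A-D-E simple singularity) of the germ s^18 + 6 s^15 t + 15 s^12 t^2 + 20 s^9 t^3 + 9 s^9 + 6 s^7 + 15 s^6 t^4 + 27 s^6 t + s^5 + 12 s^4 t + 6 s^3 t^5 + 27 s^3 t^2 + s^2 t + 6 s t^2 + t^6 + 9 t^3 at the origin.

The Hessian of f at 0 has rank 0. Corank 2; j^3 = t*(s + 3*t)^2 has shape L^2 M (L != M), so D-series; mu = 7 gives D_7.

D7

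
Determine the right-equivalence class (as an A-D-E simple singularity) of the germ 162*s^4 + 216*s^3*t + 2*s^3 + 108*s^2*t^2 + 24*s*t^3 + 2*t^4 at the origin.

The Hessian of f at 0 is [[0, 0], [0, 0]] with rank 0, so corank 2. A Groebner basis of the Jacobian ideal J(f) in C{s,t} is {t^4, s*t^2 + t^3/9, s^2}; counting standard monomials gives mu = 6. Corank 2; j^3 = 2*s^3 is a perfect cube, so E-series; the 4-jet and mu = 6 give E_6.

E_6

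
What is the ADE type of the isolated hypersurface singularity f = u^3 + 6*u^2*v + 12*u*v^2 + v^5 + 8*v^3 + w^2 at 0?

The Hessian of f at 0 has rank 1. Corank 2; j^3 = (u + 2*v)^3 is a perfect cube, so E-series; the 5-jet and mu = 8 give E_8.

E_8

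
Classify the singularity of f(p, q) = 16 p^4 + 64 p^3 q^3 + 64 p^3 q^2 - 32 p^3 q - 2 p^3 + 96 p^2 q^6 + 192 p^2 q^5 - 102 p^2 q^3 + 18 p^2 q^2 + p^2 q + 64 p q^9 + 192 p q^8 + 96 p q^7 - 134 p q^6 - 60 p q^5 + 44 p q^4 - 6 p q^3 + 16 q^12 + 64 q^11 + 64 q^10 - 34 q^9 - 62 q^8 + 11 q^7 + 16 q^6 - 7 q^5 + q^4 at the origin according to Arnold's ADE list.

D_5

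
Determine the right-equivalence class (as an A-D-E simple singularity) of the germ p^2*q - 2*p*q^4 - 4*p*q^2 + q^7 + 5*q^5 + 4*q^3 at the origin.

D6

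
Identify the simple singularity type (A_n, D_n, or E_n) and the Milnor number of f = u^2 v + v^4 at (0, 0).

The Hessian of f at 0 has rank 0. Corank 2; j^3 = u^2*v has shape L^2 M (L != M), so D-series; mu = 5 gives D_5.

Type D_{5}, Milnor number mu = 5.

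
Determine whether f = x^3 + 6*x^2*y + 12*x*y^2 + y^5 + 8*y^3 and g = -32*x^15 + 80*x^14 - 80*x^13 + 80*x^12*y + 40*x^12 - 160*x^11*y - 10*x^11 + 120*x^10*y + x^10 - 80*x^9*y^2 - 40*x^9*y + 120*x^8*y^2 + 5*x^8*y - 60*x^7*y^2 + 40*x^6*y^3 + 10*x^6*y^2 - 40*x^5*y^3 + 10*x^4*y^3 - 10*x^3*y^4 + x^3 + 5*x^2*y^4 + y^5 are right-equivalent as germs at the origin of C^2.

Yes.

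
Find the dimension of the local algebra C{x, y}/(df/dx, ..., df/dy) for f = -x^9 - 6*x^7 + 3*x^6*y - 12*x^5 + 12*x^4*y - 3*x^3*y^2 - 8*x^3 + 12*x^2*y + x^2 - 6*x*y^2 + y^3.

2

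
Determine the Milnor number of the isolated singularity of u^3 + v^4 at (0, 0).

The Hessian of f at 0 has rank 0. Corank 2; j^3 = u^3 is a perfect cube, so E-series; the 4-jet and mu = 6 give E_6.

6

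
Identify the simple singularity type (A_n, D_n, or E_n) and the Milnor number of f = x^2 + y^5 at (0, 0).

Type A_{4}, Milnor number mu = 4.

The Hessian of f at 0 has rank 1. Corank 1: A-series; mu = 4 gives A_4.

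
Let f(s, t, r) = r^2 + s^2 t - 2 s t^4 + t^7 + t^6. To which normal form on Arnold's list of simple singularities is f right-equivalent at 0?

D_7

The Hessian of f at 0 has rank 1. Corank 2; j^3 = s^2*t has shape L^2 M (L != M), so D-series; mu = 7 gives D_7.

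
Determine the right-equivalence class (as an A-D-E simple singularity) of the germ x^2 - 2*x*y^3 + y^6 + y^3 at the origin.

The Hessian of f at 0 has rank 1. Corank 1: A-series; mu = 2 gives A_2.

A2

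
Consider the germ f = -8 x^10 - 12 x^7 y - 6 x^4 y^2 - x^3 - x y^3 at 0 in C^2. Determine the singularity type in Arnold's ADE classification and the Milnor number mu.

Type E_{7}, Milnor number mu = 7.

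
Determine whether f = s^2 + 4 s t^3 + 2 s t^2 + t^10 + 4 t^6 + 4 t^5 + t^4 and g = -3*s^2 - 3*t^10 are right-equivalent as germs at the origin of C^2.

The Hessian of f at 0 is [[2, 0], [0, 0]] with rank 1, so corank 1. A Groebner basis of the Jacobian ideal J(f) in C{s,t} is {s^4 + s^3/12 + s^2*t/8 - 5*s^2/48 - 7*s*t^2/48 + s*t/48 - s/96 - t^2/96, s^3*t - s^3/2 - s^2*t/2 + 3*s^2/8 + s*t^2/2 - s*t/16 + s/32 + t^2/32, s^3/3 + s^2*t^2 - s^2*t/2 + s^2/3 + 5*s*t^2/12 - s*t/24 + s/48 + t^2/48, s/2 + t^3 + t^2/2}; counting standard monomials gives mu = 9. Corank 1: A-series; mu = 9 gives A_9. The Hessian of g at 0 is [[-6, 0], [0, 0]] with rank 1, so corank 1. A Groebner basis of the Jacobian ideal J(g) in C{s,t} is {t^9, s}; counting standard monomials gives mu = 9. Corank 1: A-series; mu = 9 gives A_9. Both have type A_9, hence right-equivalent.

Yes.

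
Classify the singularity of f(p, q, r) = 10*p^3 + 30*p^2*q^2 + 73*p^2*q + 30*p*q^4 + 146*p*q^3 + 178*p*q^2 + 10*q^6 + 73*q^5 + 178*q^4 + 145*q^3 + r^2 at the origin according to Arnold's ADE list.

The Hessian of f at 0 has rank 1. Corank 2; j^3 = (2*p + 5*q)*(5*p^2 + 24*p*q + 29*q^2) splits into three distinct lines over C (the quadratic factor has nonzero discriminant), so D_4.

D4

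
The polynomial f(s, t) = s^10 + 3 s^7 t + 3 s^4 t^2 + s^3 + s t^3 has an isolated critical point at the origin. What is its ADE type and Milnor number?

The Hessian of f at 0 has rank 0. Corank 2; j^3 = s^3 is a perfect cube, so E-series; the 4-jet and mu = 7 give E_7.

Type E_{7}, Milnor number mu = 7.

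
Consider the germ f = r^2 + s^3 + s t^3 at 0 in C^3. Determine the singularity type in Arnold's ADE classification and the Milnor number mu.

The Hessian of f at 0 is [[0, 0, 0], [0, 0, 0], [0, 0, 2]] with rank 1, so corank 2. A Groebner basis of the Jacobian ideal J(f) in C{s,t,r} is {s^3, s*t^2, 3*s^2 + t^3, r}; counting standard monomials gives mu = 7. Corank 2; j^3 = s^3 is a perfect cube, so E-series; the 4-jet and mu = 7 give E_7.

Type E7, Milnor number mu = 7.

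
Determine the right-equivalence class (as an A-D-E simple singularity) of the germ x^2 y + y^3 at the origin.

D_{4}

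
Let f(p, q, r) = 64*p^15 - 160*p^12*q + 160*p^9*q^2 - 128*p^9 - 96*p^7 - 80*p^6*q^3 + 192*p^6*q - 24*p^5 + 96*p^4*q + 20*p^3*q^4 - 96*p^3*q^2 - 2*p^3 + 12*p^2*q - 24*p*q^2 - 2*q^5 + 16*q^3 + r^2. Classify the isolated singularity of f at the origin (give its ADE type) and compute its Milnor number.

The Hessian of f at 0 has rank 1. Corank 2; j^3 = -2*(p - 2*q)^3 is a perfect cube, so E-series; the 5-jet and mu = 8 give E_8.

Type E8, Milnor number mu = 8.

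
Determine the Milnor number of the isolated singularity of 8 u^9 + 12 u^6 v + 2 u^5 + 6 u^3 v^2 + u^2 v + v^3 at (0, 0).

4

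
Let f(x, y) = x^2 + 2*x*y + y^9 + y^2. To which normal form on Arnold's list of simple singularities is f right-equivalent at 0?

A8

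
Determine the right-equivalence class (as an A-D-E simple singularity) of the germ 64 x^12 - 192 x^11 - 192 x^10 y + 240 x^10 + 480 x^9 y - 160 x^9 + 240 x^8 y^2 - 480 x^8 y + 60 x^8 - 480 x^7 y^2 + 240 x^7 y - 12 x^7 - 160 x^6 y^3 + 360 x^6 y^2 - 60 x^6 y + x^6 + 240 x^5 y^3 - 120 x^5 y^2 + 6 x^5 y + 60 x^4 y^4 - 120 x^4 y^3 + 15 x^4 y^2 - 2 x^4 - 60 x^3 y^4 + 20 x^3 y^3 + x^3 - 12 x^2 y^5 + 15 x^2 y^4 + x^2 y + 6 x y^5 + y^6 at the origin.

D7

The Hessian of f at 0 has rank 0. Corank 2; j^3 = x^2*(x + y) has shape L^2 M (L != M), so D-series; mu = 7 gives D_7.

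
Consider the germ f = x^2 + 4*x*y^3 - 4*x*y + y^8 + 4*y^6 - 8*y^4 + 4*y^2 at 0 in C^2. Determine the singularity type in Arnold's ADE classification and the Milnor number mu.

Type A7, Milnor number mu = 7.

The Hessian of f at 0 has rank 1. Corank 1: A-series; mu = 7 gives A_7.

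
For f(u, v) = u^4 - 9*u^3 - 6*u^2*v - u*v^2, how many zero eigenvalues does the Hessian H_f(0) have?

The Hessian at 0 is [[0, 0], [0, 0]] of rank 0; hence corank 2.

2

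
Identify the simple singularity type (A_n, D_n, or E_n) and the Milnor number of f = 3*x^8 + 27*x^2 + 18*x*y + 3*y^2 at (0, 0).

Type A7, Milnor number mu = 7.

The Hessian of f at 0 is [[54, 18], [18, 6]] with rank 1, so corank 1. A Groebner basis of the Jacobian ideal J(f) in C{x,y} is {y^7, x + y/3}; counting standard monomials gives mu = 7. Corank 1: A-series; mu = 7 gives A_7.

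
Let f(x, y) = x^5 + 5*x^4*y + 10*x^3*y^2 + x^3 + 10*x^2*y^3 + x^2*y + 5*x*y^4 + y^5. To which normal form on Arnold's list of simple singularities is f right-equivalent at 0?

D_6

The Hessian of f at 0 is [[0, 0], [0, 0]] with rank 0, so corank 2. A Groebner basis of the Jacobian ideal J(f) in C{x,y} is {-x*y/5 + y^4, x*y^2, x^2 + x*y}; counting standard monomials gives mu = 6. Corank 2; j^3 = x^2*(x + y) has shape L^2 M (L != M), so D-series; mu = 6 gives D_6.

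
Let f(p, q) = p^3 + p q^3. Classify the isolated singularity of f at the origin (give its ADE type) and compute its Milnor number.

The Hessian of f at 0 has rank 0. Corank 2; j^3 = p^3 is a perfect cube, so E-series; the 4-jet and mu = 7 give E_7.

Type E_{7}, Milnor number mu = 7.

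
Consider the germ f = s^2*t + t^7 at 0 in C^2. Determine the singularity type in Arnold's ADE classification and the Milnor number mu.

Type D_{8}, Milnor number mu = 8.

The Hessian of f at 0 is [[0, 0], [0, 0]] with rank 0, so corank 2. A Groebner basis of the Jacobian ideal J(f) in C{s,t} is {s^2/7 + t^6, s^3, s*t}; counting standard monomials gives mu = 8. Corank 2; j^3 = s^2*t has shape L^2 M (L != M), so D-series; mu = 8 gives D_8.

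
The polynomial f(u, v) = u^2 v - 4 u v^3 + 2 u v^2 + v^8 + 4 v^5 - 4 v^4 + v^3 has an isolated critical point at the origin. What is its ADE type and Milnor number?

Type D_9, Milnor number mu = 9.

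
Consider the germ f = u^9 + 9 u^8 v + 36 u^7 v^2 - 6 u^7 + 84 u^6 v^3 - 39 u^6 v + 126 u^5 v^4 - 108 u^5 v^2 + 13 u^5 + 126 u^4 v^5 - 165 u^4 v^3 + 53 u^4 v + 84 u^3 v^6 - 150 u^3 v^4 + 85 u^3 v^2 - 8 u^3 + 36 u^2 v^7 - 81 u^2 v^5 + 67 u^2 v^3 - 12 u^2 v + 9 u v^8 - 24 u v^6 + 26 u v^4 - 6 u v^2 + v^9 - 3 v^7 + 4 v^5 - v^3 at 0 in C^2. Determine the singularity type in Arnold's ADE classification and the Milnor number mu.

Type E_{8}, Milnor number mu = 8.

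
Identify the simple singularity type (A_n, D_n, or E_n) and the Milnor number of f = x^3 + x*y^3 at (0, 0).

Type E_{7}, Milnor number mu = 7.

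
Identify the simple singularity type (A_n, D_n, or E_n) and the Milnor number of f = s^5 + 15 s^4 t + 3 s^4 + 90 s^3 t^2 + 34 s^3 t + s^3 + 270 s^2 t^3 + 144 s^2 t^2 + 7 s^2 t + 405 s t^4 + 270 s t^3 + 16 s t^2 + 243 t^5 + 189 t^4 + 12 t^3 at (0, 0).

The Hessian of f at 0 has rank 0. Corank 2; j^3 = (s + 2*t)^2*(s + 3*t) has shape L^2 M (L != M), so D-series; mu = 5 gives D_5.

Type D_5, Milnor number mu = 5.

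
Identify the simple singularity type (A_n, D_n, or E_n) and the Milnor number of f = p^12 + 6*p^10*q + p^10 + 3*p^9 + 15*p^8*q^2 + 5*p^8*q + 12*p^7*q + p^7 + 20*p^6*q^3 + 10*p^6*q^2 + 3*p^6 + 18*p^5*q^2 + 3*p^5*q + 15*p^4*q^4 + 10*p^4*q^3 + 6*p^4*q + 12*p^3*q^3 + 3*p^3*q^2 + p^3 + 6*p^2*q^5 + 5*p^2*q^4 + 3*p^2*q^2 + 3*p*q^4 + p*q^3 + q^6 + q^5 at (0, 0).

Type E_{7}, Milnor number mu = 7.

The Hessian of f at 0 is [[0, 0], [0, 0]] with rank 0, so corank 2. A Groebner basis of the Jacobian ideal J(f) in C{p,q} is {-p^2 + q^4 - q^3/3, p^3, p^2*q + p^2/3 + q^3/9, p^2 + p*q^2 + q^3/3}; counting standard monomials gives mu = 7. Corank 2; j^3 = p^3 is a perfect cube, so E-series; the 4-jet and mu = 7 give E_7.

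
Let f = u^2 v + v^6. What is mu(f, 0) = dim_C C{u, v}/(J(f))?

7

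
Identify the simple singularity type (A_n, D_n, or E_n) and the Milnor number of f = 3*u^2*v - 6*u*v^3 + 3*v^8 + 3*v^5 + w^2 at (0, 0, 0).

Type D9, Milnor number mu = 9.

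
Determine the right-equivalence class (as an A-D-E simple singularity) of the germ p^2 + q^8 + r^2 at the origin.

The Hessian of f at 0 is [[2, 0, 0], [0, 0, 0], [0, 0, 2]] with rank 2, so corank 1. A Groebner basis of the Jacobian ideal J(f) in C{p,q,r} is {q^7, p, r}; counting standard monomials gives mu = 7. Corank 1: A-series; mu = 7 gives A_7.

A_7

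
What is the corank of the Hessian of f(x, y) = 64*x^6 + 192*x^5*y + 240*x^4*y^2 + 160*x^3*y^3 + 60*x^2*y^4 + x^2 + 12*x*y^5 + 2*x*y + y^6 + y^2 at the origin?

1

Hessian at 0 has rank 1.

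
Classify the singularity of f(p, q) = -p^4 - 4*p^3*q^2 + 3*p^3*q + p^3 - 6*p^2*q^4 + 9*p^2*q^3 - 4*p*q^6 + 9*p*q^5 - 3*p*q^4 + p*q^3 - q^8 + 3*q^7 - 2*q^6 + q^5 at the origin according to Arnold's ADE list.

The Hessian of f at 0 is [[0, 0], [0, 0]] with rank 0, so corank 2. A Groebner basis of the Jacobian ideal J(f) in C{p,q} is {-p^2/2 + q^4 - q^3/6, p^3, p^2*q + p^2/6 + q^3/18, 5*p^2/6 + p*q^2 + 5*q^3/18}; counting standard monomials gives mu = 7. Corank 2; j^3 = p^3 is a perfect cube, so E-series; the 4-jet and mu = 7 give E_7.

E_7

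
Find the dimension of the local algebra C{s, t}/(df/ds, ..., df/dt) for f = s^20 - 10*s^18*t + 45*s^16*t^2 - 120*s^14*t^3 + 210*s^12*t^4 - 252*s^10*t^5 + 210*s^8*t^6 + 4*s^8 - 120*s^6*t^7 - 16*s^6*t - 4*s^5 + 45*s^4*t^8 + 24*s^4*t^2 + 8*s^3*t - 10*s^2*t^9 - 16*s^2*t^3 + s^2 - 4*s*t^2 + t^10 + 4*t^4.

The Hessian of f at 0 has rank 1. Corank 1: A-series; mu = 9 gives A_9.

9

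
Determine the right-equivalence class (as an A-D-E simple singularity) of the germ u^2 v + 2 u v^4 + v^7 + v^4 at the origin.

D_5

The Hessian of f at 0 is [[0, 0], [0, 0]] with rank 0, so corank 2. A Groebner basis of the Jacobian ideal J(f) in C{u,v} is {u^3, u^2/4 + v^3, u*v}; counting standard monomials gives mu = 5. Corank 2; j^3 = u^2*v has shape L^2 M (L != M), so D-series; mu = 5 gives D_5.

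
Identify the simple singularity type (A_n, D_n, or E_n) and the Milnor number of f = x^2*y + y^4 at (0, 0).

The Hessian of f at 0 has rank 0. Corank 2; j^3 = x^2*y has shape L^2 M (L != M), so D-series; mu = 5 gives D_5.

Type D_5, Milnor number mu = 5.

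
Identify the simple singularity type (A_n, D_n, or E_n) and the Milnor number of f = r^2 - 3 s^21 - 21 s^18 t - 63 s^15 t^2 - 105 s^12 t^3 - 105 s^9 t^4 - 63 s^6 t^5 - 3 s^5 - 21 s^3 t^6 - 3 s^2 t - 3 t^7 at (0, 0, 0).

Type D_8, Milnor number mu = 8.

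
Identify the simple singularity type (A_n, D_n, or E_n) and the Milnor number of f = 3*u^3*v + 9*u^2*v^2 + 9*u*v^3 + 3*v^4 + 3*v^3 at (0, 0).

Type E_{7}, Milnor number mu = 7.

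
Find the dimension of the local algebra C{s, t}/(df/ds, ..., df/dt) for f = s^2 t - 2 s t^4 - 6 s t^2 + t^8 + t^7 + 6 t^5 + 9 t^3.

9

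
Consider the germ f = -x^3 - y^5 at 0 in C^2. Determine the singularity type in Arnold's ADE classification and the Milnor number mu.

Type E_{8}, Milnor number mu = 8.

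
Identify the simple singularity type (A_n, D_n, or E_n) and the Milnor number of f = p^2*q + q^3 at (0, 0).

Type D_4, Milnor number mu = 4.

The Hessian of f at 0 is [[0, 0], [0, 0]] with rank 0, so corank 2. A Groebner basis of the Jacobian ideal J(f) in C{p,q} is {q^3, p^2 + 3*q^2, p*q}; counting standard monomials gives mu = 4. Corank 2; j^3 = q*(p^2 + q^2) splits into three distinct lines over C (the quadratic factor has nonzero discriminant), so D_4.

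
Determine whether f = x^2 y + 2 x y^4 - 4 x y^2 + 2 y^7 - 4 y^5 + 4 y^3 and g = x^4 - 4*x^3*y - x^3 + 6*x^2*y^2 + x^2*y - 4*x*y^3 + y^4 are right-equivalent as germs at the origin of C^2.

No.

The Hessian of f at 0 is [[0, 0], [0, 0]] with rank 0, so corank 2. A Groebner basis of the Jacobian ideal J(f) in C{x,y} is {-x^2/6 + x*y^3 + 8*x*y/3 - 14*y^2/3, x*y + y^4 - 2*y^2, x^3 - 12*x*y^2 + 16*y^3, x^2*y - 4*x*y^2 + 4*y^3}; counting standard monomials gives mu = 8. Corank 2; j^3 = y*(x - 2*y)^2 has shape L^2 M (L != M), so D-series; mu = 8 gives D_8. The Hessian of g at 0 is [[0, 0], [0, 0]] with rank 0, so corank 2. A Groebner basis of the Jacobian ideal J(g) in C{x,y} is {x*y^2, x*y/4 + y^3, x^2 - x*y}; counting standard monomials gives mu = 5. Corank 2; j^3 = -x^2*(x - y) has shape L^2 M (L != M), so D-series; mu = 5 gives D_5. f is D_8 but g is D_5, hence not right-equivalent.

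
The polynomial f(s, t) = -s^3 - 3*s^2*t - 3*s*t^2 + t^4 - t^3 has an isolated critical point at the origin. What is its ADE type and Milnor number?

The Hessian of f at 0 has rank 0. Corank 2; j^3 = -(s + t)^3 is a perfect cube, so E-series; the 4-jet and mu = 6 give E_6.

Type E6, Milnor number mu = 6.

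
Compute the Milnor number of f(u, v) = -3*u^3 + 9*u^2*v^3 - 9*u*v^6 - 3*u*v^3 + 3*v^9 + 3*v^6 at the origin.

7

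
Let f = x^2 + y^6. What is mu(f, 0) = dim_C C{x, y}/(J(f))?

The Hessian of f at 0 is [[2, 0], [0, 0]] with rank 1, so corank 1. A Groebner basis of the Jacobian ideal J(f) in C{x,y} is {y^5, x}; counting standard monomials gives mu = 5. Corank 1: A-series; mu = 5 gives A_5.

5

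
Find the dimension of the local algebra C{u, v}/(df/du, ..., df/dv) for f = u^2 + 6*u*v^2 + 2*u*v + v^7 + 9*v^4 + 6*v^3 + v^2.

6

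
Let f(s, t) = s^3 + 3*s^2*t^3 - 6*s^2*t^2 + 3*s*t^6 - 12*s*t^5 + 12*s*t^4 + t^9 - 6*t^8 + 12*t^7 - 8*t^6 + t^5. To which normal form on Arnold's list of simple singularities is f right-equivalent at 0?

E_8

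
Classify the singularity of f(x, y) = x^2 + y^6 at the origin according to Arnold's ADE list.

A_{5}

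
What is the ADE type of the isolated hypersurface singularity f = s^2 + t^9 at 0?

The Hessian of f at 0 has rank 1. Corank 1: A-series; mu = 8 gives A_8.

A8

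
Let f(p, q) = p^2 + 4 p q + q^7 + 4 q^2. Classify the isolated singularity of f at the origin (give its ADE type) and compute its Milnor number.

The Hessian of f at 0 has rank 1. Corank 1: A-series; mu = 6 gives A_6.

Type A_6, Milnor number mu = 6.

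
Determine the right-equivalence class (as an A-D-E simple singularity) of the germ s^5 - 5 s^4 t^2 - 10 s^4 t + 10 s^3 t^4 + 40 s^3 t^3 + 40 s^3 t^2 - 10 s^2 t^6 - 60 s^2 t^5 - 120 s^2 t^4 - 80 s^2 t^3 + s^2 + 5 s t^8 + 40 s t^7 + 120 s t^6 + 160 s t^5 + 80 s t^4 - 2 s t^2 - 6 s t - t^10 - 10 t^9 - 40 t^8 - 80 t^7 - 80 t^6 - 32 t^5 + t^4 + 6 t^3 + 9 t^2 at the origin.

A_{4}

The Hessian of f at 0 is [[2, -6], [-6, 18]] with rank 1, so corank 1. A Groebner basis of the Jacobian ideal J(f) in C{s,t} is {s^2 - 6*s*t + 9*s - 27*t, -s + t^2 + 3*t}; counting standard monomials gives mu = 4. Corank 1: A-series; mu = 4 gives A_4.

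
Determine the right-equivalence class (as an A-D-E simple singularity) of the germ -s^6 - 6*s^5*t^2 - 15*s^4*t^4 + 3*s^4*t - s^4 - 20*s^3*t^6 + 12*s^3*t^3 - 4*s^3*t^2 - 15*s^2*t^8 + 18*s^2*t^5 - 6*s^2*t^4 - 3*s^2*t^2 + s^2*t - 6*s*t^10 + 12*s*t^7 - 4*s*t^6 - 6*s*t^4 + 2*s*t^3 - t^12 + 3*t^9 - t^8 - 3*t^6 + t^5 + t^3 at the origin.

D4

The Hessian of f at 0 has rank 0. Corank 2; j^3 = t*(s^2 + t^2) splits into three distinct lines over C (the quadratic factor has nonzero discriminant), so D_4.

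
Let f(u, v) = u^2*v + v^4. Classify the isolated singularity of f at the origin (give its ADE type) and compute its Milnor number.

The Hessian of f at 0 is [[0, 0], [0, 0]] with rank 0, so corank 2. A Groebner basis of the Jacobian ideal J(f) in C{u,v} is {u^3, u^2/4 + v^3, u*v}; counting standard monomials gives mu = 5. Corank 2; j^3 = u^2*v has shape L^2 M (L != M), so D-series; mu = 5 gives D_5.

Type D_5, Milnor number mu = 5.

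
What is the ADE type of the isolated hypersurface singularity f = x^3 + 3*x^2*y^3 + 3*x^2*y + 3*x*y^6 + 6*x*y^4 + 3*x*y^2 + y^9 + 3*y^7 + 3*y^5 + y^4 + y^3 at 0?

The Hessian of f at 0 is [[0, 0], [0, 0]] with rank 0, so corank 2. A Groebner basis of the Jacobian ideal J(f) in C{x,y} is {y^3, x^2 + 2*x*y + y^2}; counting standard monomials gives mu = 6. Corank 2; j^3 = (x + y)^3 is a perfect cube, so E-series; the 4-jet and mu = 6 give E_6.

E_{6}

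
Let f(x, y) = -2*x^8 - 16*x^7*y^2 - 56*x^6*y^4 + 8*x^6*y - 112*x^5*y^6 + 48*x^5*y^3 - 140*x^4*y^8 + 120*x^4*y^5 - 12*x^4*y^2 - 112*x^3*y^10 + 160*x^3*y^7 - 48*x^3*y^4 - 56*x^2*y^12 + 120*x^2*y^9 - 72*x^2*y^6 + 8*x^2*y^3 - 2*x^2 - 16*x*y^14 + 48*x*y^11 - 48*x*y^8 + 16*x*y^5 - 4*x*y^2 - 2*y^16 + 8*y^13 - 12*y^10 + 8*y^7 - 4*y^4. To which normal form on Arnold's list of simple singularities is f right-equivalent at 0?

The Hessian of f at 0 is [[-4, 0], [0, 0]] with rank 1, so corank 1. A Groebner basis of the Jacobian ideal J(f) in C{x,y} is {x^2, x*y, x + y^2}; counting standard monomials gives mu = 3. Corank 1: A-series; mu = 3 gives A_3.

A_3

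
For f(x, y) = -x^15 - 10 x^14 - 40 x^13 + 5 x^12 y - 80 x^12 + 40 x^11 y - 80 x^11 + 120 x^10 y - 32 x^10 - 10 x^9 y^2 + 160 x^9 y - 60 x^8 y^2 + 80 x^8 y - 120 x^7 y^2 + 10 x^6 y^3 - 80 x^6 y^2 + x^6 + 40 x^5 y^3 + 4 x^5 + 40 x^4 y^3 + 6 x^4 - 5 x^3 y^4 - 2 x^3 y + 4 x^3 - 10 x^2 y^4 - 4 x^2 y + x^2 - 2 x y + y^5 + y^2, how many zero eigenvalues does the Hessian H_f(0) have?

1

Hessian at 0 has rank 1.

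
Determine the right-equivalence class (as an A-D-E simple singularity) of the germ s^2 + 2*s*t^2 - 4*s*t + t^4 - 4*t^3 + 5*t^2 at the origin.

A_1

The Hessian of f at 0 is [[2, -4], [-4, 10]] with rank 2, so corank 0. A Groebner basis of the Jacobian ideal J(f) in C{s,t} is {s, t}; counting standard monomials gives mu = 1. Corank 0: nondegenerate Morse point, so A_1.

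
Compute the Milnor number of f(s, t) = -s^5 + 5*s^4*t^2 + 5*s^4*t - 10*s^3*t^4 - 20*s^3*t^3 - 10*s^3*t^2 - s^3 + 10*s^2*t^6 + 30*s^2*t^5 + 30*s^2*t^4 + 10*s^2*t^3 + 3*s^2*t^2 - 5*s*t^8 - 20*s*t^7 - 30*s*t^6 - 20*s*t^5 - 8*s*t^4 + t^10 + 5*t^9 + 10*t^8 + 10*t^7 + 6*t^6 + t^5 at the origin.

The Hessian of f at 0 is [[0, 0], [0, 0]] with rank 0, so corank 2. A Groebner basis of the Jacobian ideal J(f) in C{s,t} is {s^2/4 + s*t^3 - s*t^2/2, s^2 - 2*s*t^2 + t^4, s^3, s^2*t + s^2/2 - s*t^2}; counting standard monomials gives mu = 8. Corank 2; j^3 = -s^3 is a perfect cube, so E-series; the 5-jet and mu = 8 give E_8.

8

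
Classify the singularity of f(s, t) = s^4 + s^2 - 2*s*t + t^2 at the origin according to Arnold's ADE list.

A_3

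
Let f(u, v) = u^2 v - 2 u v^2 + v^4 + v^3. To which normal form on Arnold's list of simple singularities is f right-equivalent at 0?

The Hessian of f at 0 has rank 0. Corank 2; j^3 = v*(u - v)^2 has shape L^2 M (L != M), so D-series; mu = 5 gives D_5.

D5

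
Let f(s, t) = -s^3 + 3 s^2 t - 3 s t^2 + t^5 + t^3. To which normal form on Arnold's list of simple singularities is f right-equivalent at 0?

The Hessian of f at 0 is [[0, 0], [0, 0]] with rank 0, so corank 2. A Groebner basis of the Jacobian ideal J(f) in C{s,t} is {t^4, s^2 - 2*s*t + t^2}; counting standard monomials gives mu = 8. Corank 2; j^3 = -(s - t)^3 is a perfect cube, so E-series; the 5-jet and mu = 8 give E_8.

E8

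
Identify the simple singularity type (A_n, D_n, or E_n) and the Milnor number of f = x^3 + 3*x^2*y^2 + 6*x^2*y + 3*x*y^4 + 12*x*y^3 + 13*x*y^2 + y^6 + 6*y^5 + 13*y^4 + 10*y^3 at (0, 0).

Type D_{4}, Milnor number mu = 4.

The Hessian of f at 0 is [[0, 0], [0, 0]] with rank 0, so corank 2. A Groebner basis of the Jacobian ideal J(f) in C{x,y} is {y^3, x^2 - 11*y^2/3, x*y + 2*y^2}; counting standard monomials gives mu = 4. Corank 2; j^3 = (x + 2*y)*(x^2 + 4*x*y + 5*y^2) splits into three distinct lines over C (the quadratic factor has nonzero discriminant), so D_4.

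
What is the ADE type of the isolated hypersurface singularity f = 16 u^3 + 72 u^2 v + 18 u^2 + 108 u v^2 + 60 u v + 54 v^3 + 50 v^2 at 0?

A_2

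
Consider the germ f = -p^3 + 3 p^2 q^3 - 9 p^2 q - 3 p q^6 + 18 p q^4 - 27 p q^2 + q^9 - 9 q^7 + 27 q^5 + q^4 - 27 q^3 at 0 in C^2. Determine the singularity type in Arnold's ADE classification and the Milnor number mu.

Type E6, Milnor number mu = 6.

The Hessian of f at 0 has rank 0. Corank 2; j^3 = -(p + 3*q)^3 is a perfect cube, so E-series; the 4-jet and mu = 6 give E_6.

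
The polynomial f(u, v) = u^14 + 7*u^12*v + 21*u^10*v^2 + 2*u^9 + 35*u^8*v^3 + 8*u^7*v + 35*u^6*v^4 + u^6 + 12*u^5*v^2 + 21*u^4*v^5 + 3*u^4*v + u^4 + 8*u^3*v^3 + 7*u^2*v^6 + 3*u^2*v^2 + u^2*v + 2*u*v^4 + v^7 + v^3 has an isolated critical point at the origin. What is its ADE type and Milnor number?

The Hessian of f at 0 has rank 0. Corank 2; j^3 = v*(u^2 + v^2) splits into three distinct lines over C (the quadratic factor has nonzero discriminant), so D_4.

Type D_4, Milnor number mu = 4.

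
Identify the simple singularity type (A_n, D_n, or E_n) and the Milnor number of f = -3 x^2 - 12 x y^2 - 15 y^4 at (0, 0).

The Hessian of f at 0 has rank 1. Corank 1: A-series; mu = 3 gives A_3.

Type A_{3}, Milnor number mu = 3.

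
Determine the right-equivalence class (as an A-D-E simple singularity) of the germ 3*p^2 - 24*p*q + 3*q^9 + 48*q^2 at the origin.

The Hessian of f at 0 has rank 1. Corank 1: A-series; mu = 8 gives A_8.

A_8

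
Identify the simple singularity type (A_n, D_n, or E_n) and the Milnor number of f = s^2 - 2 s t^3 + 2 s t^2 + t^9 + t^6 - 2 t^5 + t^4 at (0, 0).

Type A8, Milnor number mu = 8.

The Hessian of f at 0 has rank 1. Corank 1: A-series; mu = 8 gives A_8.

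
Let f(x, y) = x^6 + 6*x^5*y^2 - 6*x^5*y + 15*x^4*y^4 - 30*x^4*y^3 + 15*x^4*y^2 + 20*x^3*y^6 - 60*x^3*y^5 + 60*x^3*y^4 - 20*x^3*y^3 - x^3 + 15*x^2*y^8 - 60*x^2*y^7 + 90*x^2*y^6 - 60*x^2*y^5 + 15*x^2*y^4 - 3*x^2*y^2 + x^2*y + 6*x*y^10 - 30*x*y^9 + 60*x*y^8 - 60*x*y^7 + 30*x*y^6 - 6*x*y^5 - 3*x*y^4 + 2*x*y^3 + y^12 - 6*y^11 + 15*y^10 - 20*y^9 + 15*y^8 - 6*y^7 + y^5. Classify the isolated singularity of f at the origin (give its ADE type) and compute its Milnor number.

The Hessian of f at 0 is [[0, 0], [0, 0]] with rank 0, so corank 2. A Groebner basis of the Jacobian ideal J(f) in C{x,y} is {-x^2 + x*y + y^4 + y^3, x^3, x^2*y + x*y/6 + y^3/6, x^2 + x*y^2 - x*y - y^3}; counting standard monomials gives mu = 7. Corank 2; j^3 = -x^2*(x - y) has shape L^2 M (L != M), so D-series; mu = 7 gives D_7.

Type D7, Milnor number mu = 7.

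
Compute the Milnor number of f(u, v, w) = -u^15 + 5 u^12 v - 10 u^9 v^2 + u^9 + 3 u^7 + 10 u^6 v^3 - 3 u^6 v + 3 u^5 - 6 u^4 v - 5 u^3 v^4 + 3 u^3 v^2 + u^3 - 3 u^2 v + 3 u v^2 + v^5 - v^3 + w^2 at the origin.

The Hessian of f at 0 has rank 1. Corank 2; j^3 = (u - v)^3 is a perfect cube, so E-series; the 5-jet and mu = 8 give E_8.

8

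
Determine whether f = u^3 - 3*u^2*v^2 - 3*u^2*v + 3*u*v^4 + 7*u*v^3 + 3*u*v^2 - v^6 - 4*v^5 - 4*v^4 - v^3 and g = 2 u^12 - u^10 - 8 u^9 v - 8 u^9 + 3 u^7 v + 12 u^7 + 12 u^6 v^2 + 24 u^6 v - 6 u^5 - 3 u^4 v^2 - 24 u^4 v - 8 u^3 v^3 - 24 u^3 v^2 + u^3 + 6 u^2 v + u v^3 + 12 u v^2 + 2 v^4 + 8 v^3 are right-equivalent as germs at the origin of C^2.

Yes.

The Hessian of f at 0 is [[0, 0], [0, 0]] with rank 0, so corank 2. A Groebner basis of the Jacobian ideal J(f) in C{u,v} is {-u^2 + 2*u*v + v^4 - v^3/3 - v^2, u^3 - 2*u^2 + 4*u*v - 5*v^3/3 - 2*v^2, u^2*v - 5*u^2/3 + 10*u*v/3 - 14*v^3/9 - 5*v^2/3, -u^2 + u*v^2 + 2*u*v - 4*v^3/3 - v^2}; counting standard monomials gives mu = 7. Corank 2; j^3 = (u - v)^3 is a perfect cube, so E-series; the 4-jet and mu = 7 give E_7. The Hessian of g at 0 is [[0, 0], [0, 0]] with rank 0, so corank 2. A Groebner basis of the Jacobian ideal J(g) in C{u,v} is {u^3 + 6*u^2*v + 48*u^2 + 192*u*v + 192*v^2, -6*u^2 + u*v^2 - 24*u*v - 24*v^2, 3*u^2 + 12*u*v + v^3 + 12*v^2}; counting standard monomials gives mu = 7. Corank 2; j^3 = (u + 2*v)^3 is a perfect cube, so E-series; the 4-jet and mu = 7 give E_7. Both have type E_7, hence right-equivalent.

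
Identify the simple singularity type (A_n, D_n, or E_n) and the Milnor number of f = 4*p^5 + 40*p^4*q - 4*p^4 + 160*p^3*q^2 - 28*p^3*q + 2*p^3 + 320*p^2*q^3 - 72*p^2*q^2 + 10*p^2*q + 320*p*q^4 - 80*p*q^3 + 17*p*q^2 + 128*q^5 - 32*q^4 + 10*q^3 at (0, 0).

The Hessian of f at 0 is [[0, 0], [0, 0]] with rank 0, so corank 2. A Groebner basis of the Jacobian ideal J(f) in C{p,q} is {q^3, p^2 - 11*q^2/2, p*q + 5*q^2/2}; counting standard monomials gives mu = 4. Corank 2; j^3 = (p + 2*q)*(2*p^2 + 6*p*q + 5*q^2) splits into three distinct lines over C (the quadratic factor has nonzero discriminant), so D_4.

Type D4, Milnor number mu = 4.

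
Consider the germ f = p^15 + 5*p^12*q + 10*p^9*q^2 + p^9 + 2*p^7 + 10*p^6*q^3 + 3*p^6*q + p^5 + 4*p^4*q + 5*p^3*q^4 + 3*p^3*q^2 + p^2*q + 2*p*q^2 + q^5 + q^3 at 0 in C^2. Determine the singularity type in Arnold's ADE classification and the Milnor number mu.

The Hessian of f at 0 is [[0, 0], [0, 0]] with rank 0, so corank 2. A Groebner basis of the Jacobian ideal J(f) in C{p,q} is {-p*q + q^4 - q^2, p*q^2 + q^3, p^2 + 7*p*q + 6*q^2}; counting standard monomials gives mu = 6. Corank 2; j^3 = q*(p + q)^2 has shape L^2 M (L != M), so D-series; mu = 6 gives D_6.

Type D6, Milnor number mu = 6.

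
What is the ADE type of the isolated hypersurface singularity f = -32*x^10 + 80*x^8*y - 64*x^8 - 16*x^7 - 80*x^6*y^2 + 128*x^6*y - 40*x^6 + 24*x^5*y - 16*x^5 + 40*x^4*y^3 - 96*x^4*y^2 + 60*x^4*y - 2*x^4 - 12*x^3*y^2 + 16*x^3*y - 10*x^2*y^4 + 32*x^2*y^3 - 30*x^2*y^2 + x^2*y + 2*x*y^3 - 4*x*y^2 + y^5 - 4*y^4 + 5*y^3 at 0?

The Hessian of f at 0 is [[0, 0], [0, 0]] with rank 0, so corank 2. A Groebner basis of the Jacobian ideal J(f) in C{x,y} is {y^3, x^2 - y^2, x*y - 2*y^2}; counting standard monomials gives mu = 4. Corank 2; j^3 = y*(x^2 - 4*x*y + 5*y^2) splits into three distinct lines over C (the quadratic factor has nonzero discriminant), so D_4.

D_{4}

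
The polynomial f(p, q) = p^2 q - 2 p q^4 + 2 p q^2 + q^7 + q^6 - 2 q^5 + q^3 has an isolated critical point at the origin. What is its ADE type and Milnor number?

Type D_{7}, Milnor number mu = 7.

The Hessian of f at 0 has rank 0. Corank 2; j^3 = q*(p + q)^2 has shape L^2 M (L != M), so D-series; mu = 7 gives D_7.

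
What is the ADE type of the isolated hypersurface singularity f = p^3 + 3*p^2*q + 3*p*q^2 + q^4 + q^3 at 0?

E6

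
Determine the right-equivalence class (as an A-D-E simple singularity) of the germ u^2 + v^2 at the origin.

A1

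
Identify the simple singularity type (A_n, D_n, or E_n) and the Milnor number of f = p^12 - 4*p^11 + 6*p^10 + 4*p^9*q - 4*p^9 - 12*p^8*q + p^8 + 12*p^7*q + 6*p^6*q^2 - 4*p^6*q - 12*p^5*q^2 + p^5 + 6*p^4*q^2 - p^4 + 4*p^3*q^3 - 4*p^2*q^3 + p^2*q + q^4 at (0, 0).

Type D5, Milnor number mu = 5.

The Hessian of f at 0 is [[0, 0], [0, 0]] with rank 0, so corank 2. A Groebner basis of the Jacobian ideal J(f) in C{p,q} is {p^3, p^2/4 + q^3, p*q}; counting standard monomials gives mu = 5. Corank 2; j^3 = p^2*q has shape L^2 M (L != M), so D-series; mu = 5 gives D_5.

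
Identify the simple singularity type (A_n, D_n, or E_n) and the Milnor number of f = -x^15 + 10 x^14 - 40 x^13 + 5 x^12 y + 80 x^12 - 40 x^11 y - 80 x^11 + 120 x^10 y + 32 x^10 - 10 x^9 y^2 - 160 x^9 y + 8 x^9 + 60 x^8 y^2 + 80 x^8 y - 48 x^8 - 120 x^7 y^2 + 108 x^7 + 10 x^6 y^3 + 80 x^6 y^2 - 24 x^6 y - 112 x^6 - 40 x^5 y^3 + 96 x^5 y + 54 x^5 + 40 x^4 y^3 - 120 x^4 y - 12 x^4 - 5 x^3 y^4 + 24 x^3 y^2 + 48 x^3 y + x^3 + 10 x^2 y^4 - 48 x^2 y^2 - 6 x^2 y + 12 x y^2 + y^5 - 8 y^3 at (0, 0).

Type E_8, Milnor number mu = 8.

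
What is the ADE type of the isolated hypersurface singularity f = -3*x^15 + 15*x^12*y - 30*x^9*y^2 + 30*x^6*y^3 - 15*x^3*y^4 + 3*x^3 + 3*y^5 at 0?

E_{8}

The Hessian of f at 0 is [[0, 0], [0, 0]] with rank 0, so corank 2. A Groebner basis of the Jacobian ideal J(f) in C{x,y} is {y^4, x^2}; counting standard monomials gives mu = 8. Corank 2; j^3 = 3*x^3 is a perfect cube, so E-series; the 5-jet and mu = 8 give E_8.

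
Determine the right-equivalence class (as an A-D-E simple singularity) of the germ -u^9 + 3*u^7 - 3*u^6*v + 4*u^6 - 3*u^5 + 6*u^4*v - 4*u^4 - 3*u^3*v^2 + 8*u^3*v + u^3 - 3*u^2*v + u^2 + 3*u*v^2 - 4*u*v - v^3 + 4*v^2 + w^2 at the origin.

A_{2}

The Hessian of f at 0 has rank 2. Corank 1: A-series; mu = 2 gives A_2.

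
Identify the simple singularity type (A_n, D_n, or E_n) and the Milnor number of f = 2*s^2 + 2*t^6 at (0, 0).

Type A_{5}, Milnor number mu = 5.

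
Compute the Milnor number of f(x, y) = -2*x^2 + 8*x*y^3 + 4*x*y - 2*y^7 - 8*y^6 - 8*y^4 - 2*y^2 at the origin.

6

The Hessian of f at 0 is [[-4, 4], [4, -4]] with rank 1, so corank 1. A Groebner basis of the Jacobian ideal J(f) in C{x,y} is {-x/2 + y^3 + y/2, x^2 - 2*x*y + y^2}; counting standard monomials gives mu = 6. Corank 1: A-series; mu = 6 gives A_6.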